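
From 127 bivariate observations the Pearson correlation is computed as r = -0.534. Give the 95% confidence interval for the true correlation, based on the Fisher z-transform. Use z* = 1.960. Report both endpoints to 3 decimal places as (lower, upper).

(-0.648, -0.397)

Fisher z: z_r = atanh(r) = ½·ln((1+(-0.534))/(1−(-0.534))) = -0.595724
SE(z) = 1/√(n−3) = 1/√124 = 0.089803
95% ⇒ z* = 1.960; margin = 1.960·0.089803 = 0.176014
CI on z-scale: (-0.771738, -0.419710)
Back-transform: tanh(-0.771738) = -0.647939, tanh(-0.419710) = -0.396686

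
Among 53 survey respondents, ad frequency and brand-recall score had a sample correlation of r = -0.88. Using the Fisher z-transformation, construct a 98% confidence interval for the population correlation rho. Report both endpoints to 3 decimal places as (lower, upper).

(-0.936, -0.781)

z_r = atanh(-0.88) = -1.375768;  SE = 1/√(n−3) = 1/√50 = 0.141421
z-limits: -1.375768 ± 2.326·0.141421 = -1.375768 ± 0.328945 = [-1.704713, -1.046823]
ρ-limits: (tanh -1.704713, tanh -1.046823) = (-0.936, -0.781)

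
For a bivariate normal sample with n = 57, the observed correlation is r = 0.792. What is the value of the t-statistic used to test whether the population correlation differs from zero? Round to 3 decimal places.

9.621

1 − r² = 1 − 0.627264 = 0.372736;  √(1−r²) = 0.610521
√(n−2) = √55 = 7.416198
t = r·√(n−2)/√(1−r²) = 0.792 · 7.416198 / 0.610521 = 9.621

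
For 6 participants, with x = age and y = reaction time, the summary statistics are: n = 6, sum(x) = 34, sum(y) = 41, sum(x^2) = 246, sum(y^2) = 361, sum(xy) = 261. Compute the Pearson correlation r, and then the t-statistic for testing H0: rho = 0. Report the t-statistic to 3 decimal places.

S_xy = nΣxy − ΣxΣy = 6·261 − 34·41 = 1566 − 1394 = 172
S_xx = nΣx² − (Σx)² = 6·246 − 34² = 1476 − 1156 = 320
S_yy = nΣy² − (Σy)² = 6·361 − 41² = 2166 − 1681 = 485
r = S_xy / √(S_xx·S_yy) = 172 / √(320·485) = 172 / √155200 = 172 / 393.9543 = 0.4366
t = r·√(n−2)/√(1−r²) = 0.4366·√4 / √(1−0.190620) = 0.873200 / 0.899655 = 0.971

0.971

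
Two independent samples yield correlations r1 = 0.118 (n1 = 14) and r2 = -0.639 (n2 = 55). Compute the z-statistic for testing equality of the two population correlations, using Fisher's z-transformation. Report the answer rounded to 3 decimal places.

2.637

Fisher z-transforms: z1 = atanh(0.118) = 0.118552, z2 = atanh(-0.639) = -0.756482; difference d = 0.875034
Var(d) = 1/11 + 1/52 = 0.0909091 + 0.0192308 = 0.1101399
z = d/√Var(d) = 0.875034 / √0.1101399 = 0.875034 / 0.331873 = 2.637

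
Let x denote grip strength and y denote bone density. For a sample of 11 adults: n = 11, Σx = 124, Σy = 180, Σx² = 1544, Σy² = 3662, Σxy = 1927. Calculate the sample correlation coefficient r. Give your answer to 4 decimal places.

Numerator: nΣxy − (Σx)(Σy) = 11·1927 − (124)(180) = -1123
Denominator: √[(nΣx²−(Σx)²)(nΣy²−(Σy)²)]
  nΣx²−(Σx)² = 11·1544 − 15376 = 1608;  nΣy²−(Σy)² = 11·3662 − 32400 = 7882
  √(1608·7882) = √12674256 = 3560.0921
r = -1123 / 3560.0921 = -0.3154

-0.3154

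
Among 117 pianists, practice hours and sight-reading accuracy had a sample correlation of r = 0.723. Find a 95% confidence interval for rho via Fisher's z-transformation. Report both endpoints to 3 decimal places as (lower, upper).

(0.623, 0.800)

z_r = atanh(0.723) = 0.913902;  SE = 1/√(n−3) = 1/√114 = 0.093659
z-limits: 0.913902 ± 1.960·0.093659 = 0.913902 ± 0.183572 = [0.730330, 1.097474]
ρ-limits: (tanh 0.730330, tanh 1.097474) = (0.623, 0.800)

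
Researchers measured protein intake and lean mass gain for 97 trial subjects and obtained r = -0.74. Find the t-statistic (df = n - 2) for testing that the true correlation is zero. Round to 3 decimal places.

-10.723

1 − r² = 1 − 0.5476 = 0.4524;  √(1−r²) = 0.672607
√(n−2) = √95 = 9.746794
t = r·√(n−2)/√(1−r²) = -0.74 · 9.746794 / 0.672607 = -10.723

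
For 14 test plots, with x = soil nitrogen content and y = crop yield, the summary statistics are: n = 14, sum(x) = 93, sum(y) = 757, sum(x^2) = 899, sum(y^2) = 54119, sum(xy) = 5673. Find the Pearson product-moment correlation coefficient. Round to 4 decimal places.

0.3346

S_xy = nΣxy − ΣxΣy = 14·5673 − 93·757 = 79422 − 70401 = 9021
S_xx = nΣx² − (Σx)² = 14·899 − 93² = 12586 − 8649 = 3937
S_yy = nΣy² − (Σy)² = 14·54119 − 757² = 757666 − 573049 = 184617
r = S_xy / √(S_xx·S_yy) = 9021 / √(3937·184617) = 9021 / √726837129 = 9021 / 26959.9171 = 0.3346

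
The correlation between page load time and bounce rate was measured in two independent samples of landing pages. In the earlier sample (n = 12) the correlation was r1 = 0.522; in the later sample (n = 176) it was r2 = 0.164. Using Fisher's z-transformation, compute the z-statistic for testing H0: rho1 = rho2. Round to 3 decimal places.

Fisher z-transforms: z1 = atanh(0.522) = 0.579085, z2 = atanh(0.164) = 0.165495; difference d = 0.413590
Var(d) = 1/9 + 1/173 = 0.1111111 + 0.0057803 = 0.1168914
z = d/√Var(d) = 0.413590 / √0.1168914 = 0.413590 / 0.341894 = 1.210

1.210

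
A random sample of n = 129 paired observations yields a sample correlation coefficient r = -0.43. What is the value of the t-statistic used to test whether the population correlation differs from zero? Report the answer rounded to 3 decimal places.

-5.367

t = r·√(n−2) / √(1−r²) with r = -0.43, n = 129
  = -0.43·√127 / √(1 − 0.1849)
  = -0.43·11.269428 / 0.902829
  = -4.845854 / 0.902829 = -5.367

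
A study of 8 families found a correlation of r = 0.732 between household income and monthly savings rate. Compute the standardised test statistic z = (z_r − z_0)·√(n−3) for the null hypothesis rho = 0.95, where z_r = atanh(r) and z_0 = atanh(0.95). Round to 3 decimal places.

-2.010

z_r = atanh(0.732) = 0.933023,  z_0 = atanh(0.95) = 1.831781
SE = 1/√(n−3) = 1/√5 = 0.447214
z = (z_r − z_0)/SE = (0.933023 − 1.831781) / 0.447214 = -0.898758 / 0.447214 = -2.010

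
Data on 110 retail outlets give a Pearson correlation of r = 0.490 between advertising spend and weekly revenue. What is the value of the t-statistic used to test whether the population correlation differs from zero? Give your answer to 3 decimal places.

5.842

t = r·√(n−2) / √(1−r²) with r = 0.490, n = 110
  = 0.490·√108 / √(1 − 0.240100)
  = 0.490·10.392305 / 0.871722
  = 5.092229 / 0.871722 = 5.842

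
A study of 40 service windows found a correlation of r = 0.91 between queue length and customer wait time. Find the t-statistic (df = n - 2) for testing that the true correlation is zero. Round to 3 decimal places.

1 − r² = 1 − 0.8281 = 0.1719;  √(1−r²) = 0.414608
√(n−2) = √38 = 6.164414
t = r·√(n−2)/√(1−r²) = 0.91 · 6.164414 / 0.414608 = 13.530

13.530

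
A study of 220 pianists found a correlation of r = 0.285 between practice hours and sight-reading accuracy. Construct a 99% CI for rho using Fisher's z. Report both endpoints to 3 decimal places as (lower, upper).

(0.118, 0.437)

Fisher z: z_r = atanh(r) = ½·ln((1+0.285)/(1−0.285)) = 0.293116
SE(z) = 1/√(n−3) = 1/√217 = 0.067884
99% ⇒ z* = 2.576; margin = 2.576·0.067884 = 0.174869
CI on z-scale: (0.118247, 0.467985)
Back-transform: tanh(0.118247) = 0.117699, tanh(0.467985) = 0.436570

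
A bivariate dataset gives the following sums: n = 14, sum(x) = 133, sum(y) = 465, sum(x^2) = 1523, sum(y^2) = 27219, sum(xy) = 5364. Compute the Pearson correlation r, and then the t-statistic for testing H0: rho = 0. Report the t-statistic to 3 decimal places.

Numerator: nΣxy − (Σx)(Σy) = 14·5364 − (133)(465) = 13251
Denominator: √[(nΣx²−(Σx)²)(nΣy²−(Σy)²)]
  nΣx²−(Σx)² = 14·1523 − 17689 = 3633;  nΣy²−(Σy)² = 14·27219 − 216225 = 164841
  √(3633·164841) = √598867353 = 24471.7664
r = 13251 / 24471.7664 = 0.5415
t = r·√(n−2)/√(1−r²) = 0.5415·√12 / √(1−0.293222) = 1.875811 / 0.840701 = 2.231

2.231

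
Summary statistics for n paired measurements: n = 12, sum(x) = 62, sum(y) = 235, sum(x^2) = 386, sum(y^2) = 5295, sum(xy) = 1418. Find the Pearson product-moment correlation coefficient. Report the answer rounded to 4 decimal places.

0.9556

Numerator: nΣxy − (Σx)(Σy) = 12·1418 − (62)(235) = 2446
Denominator: √[(nΣx²−(Σx)²)(nΣy²−(Σy)²)]
  nΣx²−(Σx)² = 12·386 − 3844 = 788;  nΣy²−(Σy)² = 12·5295 − 55225 = 8315
  √(788·8315) = √6552220 = 2559.7305
r = 2446 / 2559.7305 = 0.9556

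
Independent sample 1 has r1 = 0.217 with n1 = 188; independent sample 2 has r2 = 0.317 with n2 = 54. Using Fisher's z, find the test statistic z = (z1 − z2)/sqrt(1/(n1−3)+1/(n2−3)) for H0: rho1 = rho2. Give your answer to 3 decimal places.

-0.682

Fisher z-transforms: z1 = atanh(0.217) = 0.220506, z2 = atanh(0.317) = 0.328308; difference d = -0.107802
Var(d) = 1/185 + 1/51 = 0.0054054 + 0.0196078 = 0.0250132
z = d/√Var(d) = -0.107802 / √0.0250132 = -0.107802 / 0.158156 = -0.682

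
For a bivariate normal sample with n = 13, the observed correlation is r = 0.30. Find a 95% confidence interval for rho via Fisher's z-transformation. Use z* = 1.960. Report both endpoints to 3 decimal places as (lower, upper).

z_r = atanh(0.30) = 0.309520;  SE = 1/√(n−3) = 1/√10 = 0.316228
z-limits: 0.309520 ± 1.960·0.316228 = 0.309520 ± 0.619807 = [-0.310287, 0.929327]
ρ-limits: (tanh -0.310287, tanh 0.929327) = (-0.301, 0.730)

(-0.301, 0.730)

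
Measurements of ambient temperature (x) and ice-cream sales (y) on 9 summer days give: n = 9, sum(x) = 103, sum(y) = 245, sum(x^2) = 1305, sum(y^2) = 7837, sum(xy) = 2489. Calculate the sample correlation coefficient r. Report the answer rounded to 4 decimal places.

Numerator: nΣxy − (Σx)(Σy) = 9·2489 − (103)(245) = -2834
Denominator: √[(nΣx²−(Σx)²)(nΣy²−(Σy)²)]
  nΣx²−(Σx)² = 9·1305 − 10609 = 1136;  nΣy²−(Σy)² = 9·7837 − 60025 = 10508
  √(1136·10508) = √11937088 = 3455.0091
r = -2834 / 3455.0091 = -0.8203

-0.8203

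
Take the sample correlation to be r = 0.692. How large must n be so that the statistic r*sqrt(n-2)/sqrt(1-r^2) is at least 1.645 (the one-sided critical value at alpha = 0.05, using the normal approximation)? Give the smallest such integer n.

5

Need r·√(n−2)/√(1−r²) ≥ 1.645
√(n−2) ≥ 1.645·√(1−0.478864) / 0.692 = 1.645·0.721897 / 0.692 = 1.7161
n−2 ≥ 2.9450  ⇒  n ≥ 4.9450
Smallest integer n = 5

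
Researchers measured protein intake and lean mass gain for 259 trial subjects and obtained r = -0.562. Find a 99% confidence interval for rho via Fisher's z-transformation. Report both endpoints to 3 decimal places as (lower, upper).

z_r = atanh(-0.562) = -0.635752;  SE = 1/√(n−3) = 1/√256 = 0.062500
z-limits: -0.635752 ± 2.576·0.062500 = -0.635752 ± 0.161000 = [-0.796752, -0.474752]
ρ-limits: (tanh -0.796752, tanh -0.474752) = (-0.662, -0.442)

(-0.662, -0.442)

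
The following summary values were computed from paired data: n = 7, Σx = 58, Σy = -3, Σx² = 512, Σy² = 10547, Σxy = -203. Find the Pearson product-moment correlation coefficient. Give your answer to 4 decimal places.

-0.3094

Numerator: nΣxy − (Σx)(Σy) = 7·(-203) − (58)(-3) = -1247
Denominator: √[(nΣx²−(Σx)²)(nΣy²−(Σy)²)]
  nΣx²−(Σx)² = 7·512 − 3364 = 220;  nΣy²−(Σy)² = 7·10547 − 9 = 73820
  √(220·73820) = √16240400 = 4029.9380
r = -1247 / 4029.9380 = -0.3094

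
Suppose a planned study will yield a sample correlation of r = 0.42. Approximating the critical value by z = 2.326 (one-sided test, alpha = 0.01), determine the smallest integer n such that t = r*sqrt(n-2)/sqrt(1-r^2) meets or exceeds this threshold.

28

Need r·√(n−2)/√(1−r²) ≥ 2.326
√(n−2) ≥ 2.326·√(1−0.1764) / 0.42 = 2.326·0.907524 / 0.42 = 5.0260
n−2 ≥ 25.2607  ⇒  n ≥ 27.2607
Smallest integer n = 28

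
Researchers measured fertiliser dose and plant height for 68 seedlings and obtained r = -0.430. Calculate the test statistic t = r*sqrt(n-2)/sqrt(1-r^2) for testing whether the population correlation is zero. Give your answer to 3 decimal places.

-3.869

1 − r² = 1 − 0.184900 = 0.815100;  √(1−r²) = 0.902829
√(n−2) = √66 = 8.124038
t = r·√(n−2)/√(1−r²) = -0.430 · 8.124038 / 0.902829 = -3.869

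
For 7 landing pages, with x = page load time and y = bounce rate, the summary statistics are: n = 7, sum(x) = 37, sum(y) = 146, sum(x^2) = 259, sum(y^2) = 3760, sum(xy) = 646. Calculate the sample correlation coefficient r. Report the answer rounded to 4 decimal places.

Numerator: nΣxy − (Σx)(Σy) = 7·646 − (37)(146) = -880
Denominator: √[(nΣx²−(Σx)²)(nΣy²−(Σy)²)]
  nΣx²−(Σx)² = 7·259 − 1369 = 444;  nΣy²−(Σy)² = 7·3760 − 21316 = 5004
  √(444·5004) = √2221776 = 1490.5623
r = -880 / 1490.5623 = -0.5904

-0.5904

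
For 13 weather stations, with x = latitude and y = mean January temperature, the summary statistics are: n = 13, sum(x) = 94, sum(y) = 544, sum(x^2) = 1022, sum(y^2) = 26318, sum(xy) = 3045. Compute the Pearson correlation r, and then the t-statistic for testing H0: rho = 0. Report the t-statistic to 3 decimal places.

-4.510

S_xy = nΣxy − ΣxΣy = 13·3045 − 94·544 = 39585 − 51136 = -11551
S_xx = nΣx² − (Σx)² = 13·1022 − 94² = 13286 − 8836 = 4450
S_yy = nΣy² − (Σy)² = 13·26318 − 544² = 342134 − 295936 = 46198
r = S_xy / √(S_xx·S_yy) = -11551 / √(4450·46198) = -11551 / √205581100 = -11551 / 14338.0996 = -0.8056
t = r·√(n−2)/√(1−r²) = -0.8056·√11 / √(1−0.648991) = -2.671873 / 0.592460 = -4.510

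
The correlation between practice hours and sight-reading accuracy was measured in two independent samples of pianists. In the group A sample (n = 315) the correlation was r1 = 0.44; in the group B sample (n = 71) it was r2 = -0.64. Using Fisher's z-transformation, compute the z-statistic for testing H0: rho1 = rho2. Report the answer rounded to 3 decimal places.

9.194

z1 = atanh(0.44) = 0.472231,  z2 = atanh(-0.64) = -0.758174
SE = √(1/(n1−3) + 1/(n2−3)) = √(1/312 + 1/68) = √(0.0032051 + 0.0147059) = √0.0179110 = 0.133832
z = (z1 − z2)/SE = (0.472231 − (-0.758174)) / 0.133832 = 1.230405 / 0.133832 = 9.194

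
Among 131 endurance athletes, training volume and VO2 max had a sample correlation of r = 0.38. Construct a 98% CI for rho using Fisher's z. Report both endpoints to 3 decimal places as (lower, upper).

(0.192, 0.541)

z_r = atanh(0.38) = 0.400060;  SE = 1/√(n−3) = 1/√128 = 0.088388
z-limits: 0.400060 ± 2.326·0.088388 = 0.400060 ± 0.205590 = [0.194470, 0.605650]
ρ-limits: (tanh 0.194470, tanh 0.605650) = (0.192, 0.541)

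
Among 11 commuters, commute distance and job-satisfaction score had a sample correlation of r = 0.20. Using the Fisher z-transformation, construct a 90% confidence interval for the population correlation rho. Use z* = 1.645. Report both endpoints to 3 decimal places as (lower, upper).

z_r = atanh(0.20) = 0.202733;  SE = 1/√(n−3) = 1/√8 = 0.353553
z-limits: 0.202733 ± 1.645·0.353553 = 0.202733 ± 0.581595 = [-0.378862, 0.784328]
ρ-limits: (tanh -0.378862, tanh 0.784328) = (-0.362, 0.655)

(-0.362, 0.655)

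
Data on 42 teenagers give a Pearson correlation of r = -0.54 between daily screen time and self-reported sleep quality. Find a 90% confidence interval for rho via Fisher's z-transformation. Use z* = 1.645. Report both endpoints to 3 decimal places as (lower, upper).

z_r = atanh(-0.54) = -0.604156;  SE = 1/√(n−3) = 1/√39 = 0.160128
z-limits: -0.604156 ± 1.645·0.160128 = -0.604156 ± 0.263411 = [-0.867567, -0.340745]
ρ-limits: (tanh -0.867567, tanh -0.340745) = (-0.700, -0.328)

(-0.700, -0.328)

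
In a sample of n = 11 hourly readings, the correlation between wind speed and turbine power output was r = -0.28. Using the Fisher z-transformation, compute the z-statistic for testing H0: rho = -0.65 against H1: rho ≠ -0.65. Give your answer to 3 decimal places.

z_r = atanh(-0.28) = -0.287682,  z_0 = atanh(-0.65) = -0.775299
SE = 1/√(n−3) = 1/√8 = 0.353553
z = (z_r − z_0)/SE = (-0.287682 − (-0.775299)) / 0.353553 = 0.487617 / 0.353553 = 1.379

1.379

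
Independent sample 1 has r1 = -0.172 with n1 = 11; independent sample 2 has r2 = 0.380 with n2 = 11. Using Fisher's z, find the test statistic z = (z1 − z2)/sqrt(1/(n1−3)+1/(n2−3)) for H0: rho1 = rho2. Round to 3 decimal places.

-1.148

Fisher z-transforms: z1 = atanh(-0.172) = -0.173727, z2 = atanh(0.380) = 0.400060; difference d = -0.573787
Var(d) = 1/8 + 1/8 = 0.1250000 + 0.1250000 = 0.2500000
z = d/√Var(d) = -0.573787 / √0.2500000 = -0.573787 / 0.500000 = -1.148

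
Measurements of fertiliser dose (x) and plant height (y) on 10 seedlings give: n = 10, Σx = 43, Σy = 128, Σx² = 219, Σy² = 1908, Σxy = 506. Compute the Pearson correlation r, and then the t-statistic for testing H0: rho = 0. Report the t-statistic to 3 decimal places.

S_xy = nΣxy − ΣxΣy = 10·506 − 43·128 = 5060 − 5504 = -444
S_xx = nΣx² − (Σx)² = 10·219 − 43² = 2190 − 1849 = 341
S_yy = nΣy² − (Σy)² = 10·1908 − 128² = 19080 − 16384 = 2696
r = S_xy / √(S_xx·S_yy) = -444 / √(341·2696) = -444 / √919336 = -444 / 958.8201 = -0.4631
t = r·√(n−2)/√(1−r²) = -0.4631·√8 / √(1−0.214462) = -1.309845 / 0.886306 = -1.478

-1.478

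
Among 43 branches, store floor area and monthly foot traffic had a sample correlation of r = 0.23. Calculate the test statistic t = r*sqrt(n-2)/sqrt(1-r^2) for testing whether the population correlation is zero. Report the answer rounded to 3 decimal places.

1.513

1 − r² = 1 − 0.0529 = 0.9471;  √(1−r²) = 0.973191
√(n−2) = √41 = 6.403124
t = r·√(n−2)/√(1−r²) = 0.23 · 6.403124 / 0.973191 = 1.513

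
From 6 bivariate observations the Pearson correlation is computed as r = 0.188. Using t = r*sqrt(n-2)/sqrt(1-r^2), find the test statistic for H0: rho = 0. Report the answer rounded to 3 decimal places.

0.383

t = r·√(n−2) / √(1−r²) with r = 0.188, n = 6
  = 0.188·√4 / √(1 − 0.035344)
  = 0.188·2.000000 / 0.982169
  = 0.376000 / 0.982169 = 0.383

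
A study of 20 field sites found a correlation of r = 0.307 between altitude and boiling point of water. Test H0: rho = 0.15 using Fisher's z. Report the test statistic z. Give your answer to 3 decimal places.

0.685

z_r = atanh(0.307) = 0.317230,  z_0 = atanh(0.15) = 0.151140
SE = 1/√(n−3) = 1/√17 = 0.242536
z = (z_r − z_0)/SE = (0.317230 − 0.151140) / 0.242536 = 0.166090 / 0.242536 = 0.685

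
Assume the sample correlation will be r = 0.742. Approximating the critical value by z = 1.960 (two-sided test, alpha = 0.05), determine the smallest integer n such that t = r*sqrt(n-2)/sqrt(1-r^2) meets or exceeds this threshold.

6

r√(n−2)/√(1−r²) ≥ 1.960  ⇔  n−2 ≥ (1.960)²·(1−r²)/r²
(1−r²)/r² = (1−0.550564)/0.550564 = 0.8163
n ≥ 2 + 3.8416·0.8163 = 2 + 3.1359 = 5.1359
⌈5.1359⌉ = 6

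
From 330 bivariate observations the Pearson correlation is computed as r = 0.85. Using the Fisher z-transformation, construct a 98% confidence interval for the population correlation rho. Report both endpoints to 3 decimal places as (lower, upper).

Fisher z: z_r = atanh(r) = ½·ln((1+0.85)/(1−0.85)) = 1.256153
SE(z) = 1/√(n−3) = 1/√327 = 0.055300
98% ⇒ z* = 2.326; margin = 2.326·0.055300 = 0.128628
CI on z-scale: (1.127525, 1.384781)
Back-transform: tanh(1.127525) = 0.810170, tanh(1.384781) = 0.882017

(0.810, 0.882)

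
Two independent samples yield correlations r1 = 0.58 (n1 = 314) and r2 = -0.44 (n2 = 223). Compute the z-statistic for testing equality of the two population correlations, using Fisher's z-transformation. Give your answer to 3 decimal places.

Fisher z-transforms: z1 = atanh(0.58) = 0.662463, z2 = atanh(-0.44) = -0.472231; difference d = 1.134694
Var(d) = 1/311 + 1/220 = 0.0032154 + 0.0045455 = 0.0077609
z = d/√Var(d) = 1.134694 / √0.0077609 = 1.134694 / 0.088096 = 12.880

12.880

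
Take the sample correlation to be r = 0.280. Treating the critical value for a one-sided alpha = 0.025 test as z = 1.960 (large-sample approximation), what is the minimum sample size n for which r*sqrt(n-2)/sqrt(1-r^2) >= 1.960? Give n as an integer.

Need r·√(n−2)/√(1−r²) ≥ 1.960
√(n−2) ≥ 1.960·√(1−0.078400) / 0.280 = 1.960·0.960000 / 0.280 = 6.7200
n−2 ≥ 45.1584  ⇒  n ≥ 47.1584
Smallest integer n = 48

48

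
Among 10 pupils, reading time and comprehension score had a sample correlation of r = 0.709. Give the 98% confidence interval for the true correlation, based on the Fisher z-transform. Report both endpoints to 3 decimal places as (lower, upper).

(0.006, 0.943)

z_r = atanh(0.709) = 0.885170;  SE = 1/√(n−3) = 1/√7 = 0.377964
z-limits: 0.885170 ± 2.326·0.377964 = 0.885170 ± 0.879144 = [0.006026, 1.764314]
ρ-limits: (tanh 0.006026, tanh 1.764314) = (0.006, 0.943)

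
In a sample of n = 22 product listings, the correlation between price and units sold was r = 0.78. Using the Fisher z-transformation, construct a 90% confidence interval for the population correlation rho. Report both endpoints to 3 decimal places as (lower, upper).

z_r = atanh(0.78) = 1.045371;  SE = 1/√(n−3) = 1/√19 = 0.229416
z-limits: 1.045371 ± 1.645·0.229416 = 1.045371 ± 0.377389 = [0.667982, 1.422760]
ρ-limits: (tanh 0.667982, tanh 1.422760) = (0.584, 0.890)

(0.584, 0.890)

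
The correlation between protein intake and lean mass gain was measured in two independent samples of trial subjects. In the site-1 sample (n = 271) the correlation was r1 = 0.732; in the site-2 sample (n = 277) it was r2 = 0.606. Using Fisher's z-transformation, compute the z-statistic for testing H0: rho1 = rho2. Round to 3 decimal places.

2.682

z1 = atanh(0.732) = 0.933023,  z2 = atanh(0.606) = 0.702575
SE = √(1/(n1−3) + 1/(n2−3)) = √(1/268 + 1/274) = √(0.0037313 + 0.0036496) = √0.0073809 = 0.085912
z = (z1 − z2)/SE = (0.933023 − 0.702575) / 0.085912 = 0.230448 / 0.085912 = 2.682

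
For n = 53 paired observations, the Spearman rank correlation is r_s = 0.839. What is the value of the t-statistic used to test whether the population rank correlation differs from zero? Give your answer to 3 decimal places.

t = r_s·√(n−2) / √(1−r_s²) with r_s = 0.839, n = 53
  = 0.839·√51 / √(1 − 0.703921)
  = 0.839·7.141428 / 0.544131
  = 5.991658 / 0.544131 = 11.011

11.011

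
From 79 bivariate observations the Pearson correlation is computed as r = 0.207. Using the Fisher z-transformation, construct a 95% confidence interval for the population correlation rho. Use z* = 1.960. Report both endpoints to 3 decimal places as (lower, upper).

z_r = atanh(0.207) = 0.210035;  SE = 1/√(n−3) = 1/√76 = 0.114708
z-limits: 0.210035 ± 1.960·0.114708 = 0.210035 ± 0.224828 = [-0.014793, 0.434863]
ρ-limits: (tanh -0.014793, tanh 0.434863) = (-0.015, 0.409)

(-0.015, 0.409)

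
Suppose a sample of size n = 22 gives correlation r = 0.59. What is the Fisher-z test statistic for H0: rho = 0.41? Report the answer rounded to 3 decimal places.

Fisher z: atanh(0.59) = 0.677666, atanh(0.41) = 0.435611
z = (z_r − z_0)·√(n−3) = (0.677666 − 0.435611)·√19 = 0.242055 · 4.358899 = 1.055

1.055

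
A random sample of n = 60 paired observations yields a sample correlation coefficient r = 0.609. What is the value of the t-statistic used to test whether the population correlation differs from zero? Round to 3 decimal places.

5.847

1 − r² = 1 − 0.370881 = 0.629119;  √(1−r²) = 0.793170
√(n−2) = √58 = 7.615773
t = r·√(n−2)/√(1−r²) = 0.609 · 7.615773 / 0.793170 = 5.847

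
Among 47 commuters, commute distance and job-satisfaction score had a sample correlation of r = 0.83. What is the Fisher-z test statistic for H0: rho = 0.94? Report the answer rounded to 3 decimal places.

-3.648

Fisher z: atanh(0.83) = 1.188136, atanh(0.94) = 1.738049
z = (z_r − z_0)·√(n−3) = (1.188136 − 1.738049)·√44 = -0.549913 · 6.633250 = -3.648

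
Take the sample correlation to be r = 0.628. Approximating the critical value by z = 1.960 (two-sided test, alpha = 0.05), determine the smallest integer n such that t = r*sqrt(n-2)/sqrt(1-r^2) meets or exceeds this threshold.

8

Need r·√(n−2)/√(1−r²) ≥ 1.960
√(n−2) ≥ 1.960·√(1−0.394384) / 0.628 = 1.960·0.778213 / 0.628 = 2.4288
n−2 ≥ 5.8991  ⇒  n ≥ 7.8991
Smallest integer n = 8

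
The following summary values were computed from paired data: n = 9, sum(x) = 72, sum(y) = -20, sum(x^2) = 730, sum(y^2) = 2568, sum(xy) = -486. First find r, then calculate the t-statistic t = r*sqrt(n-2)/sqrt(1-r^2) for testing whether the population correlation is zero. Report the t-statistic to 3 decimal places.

-1.623

Numerator: nΣxy − (Σx)(Σy) = 9·(-486) − (72)(-20) = -2934
Denominator: √[(nΣx²−(Σx)²)(nΣy²−(Σy)²)]
  nΣx²−(Σx)² = 9·730 − 5184 = 1386;  nΣy²−(Σy)² = 9·2568 − 400 = 22712
  √(1386·22712) = √31478832 = 5610.6000
r = -2934 / 5610.6000 = -0.5229
t = r·√(n−2)/√(1−r²) = -0.5229·√7 / √(1−0.273424) = -1.383463 / 0.852394 = -1.623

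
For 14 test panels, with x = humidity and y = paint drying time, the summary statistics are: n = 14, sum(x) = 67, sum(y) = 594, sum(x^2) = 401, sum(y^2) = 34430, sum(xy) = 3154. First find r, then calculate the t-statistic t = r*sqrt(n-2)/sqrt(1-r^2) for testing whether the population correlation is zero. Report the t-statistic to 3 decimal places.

1.343

S_xy = nΣxy − ΣxΣy = 14·3154 − 67·594 = 44156 − 39798 = 4358
S_xx = nΣx² − (Σx)² = 14·401 − 67² = 5614 − 4489 = 1125
S_yy = nΣy² − (Σy)² = 14·34430 − 594² = 482020 − 352836 = 129184
r = S_xy / √(S_xx·S_yy) = 4358 / √(1125·129184) = 4358 / √145332000 = 4358 / 12055.3722 = 0.3615
t = r·√(n−2)/√(1−r²) = 0.3615·√12 / √(1−0.130682) = 1.252273 / 0.932372 = 1.343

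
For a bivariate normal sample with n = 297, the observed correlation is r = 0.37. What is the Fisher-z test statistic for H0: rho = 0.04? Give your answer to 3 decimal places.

Fisher z: atanh(0.37) = 0.388423, atanh(0.04) = 0.040021
z = (z_r − z_0)·√(n−3) = (0.388423 − 0.040021)·√294 = 0.348402 · 17.146428 = 5.974

5.974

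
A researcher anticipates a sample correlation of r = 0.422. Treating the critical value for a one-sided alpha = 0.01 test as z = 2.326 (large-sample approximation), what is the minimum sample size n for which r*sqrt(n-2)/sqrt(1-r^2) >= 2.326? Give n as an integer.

27

Need r·√(n−2)/√(1−r²) ≥ 2.326
√(n−2) ≥ 2.326·√(1−0.178084) / 0.422 = 2.326·0.906596 / 0.422 = 4.9970
n−2 ≥ 24.9700  ⇒  n ≥ 26.9700
Smallest integer n = 27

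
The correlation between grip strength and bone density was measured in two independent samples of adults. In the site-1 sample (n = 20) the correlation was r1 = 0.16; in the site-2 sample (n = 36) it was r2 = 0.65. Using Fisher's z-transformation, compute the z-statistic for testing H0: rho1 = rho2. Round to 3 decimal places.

z1 = atanh(0.16) = 0.161387,  z2 = atanh(0.65) = 0.775299
SE = √(1/(n1−3) + 1/(n2−3)) = √(1/17 + 1/33) = √(0.0588235 + 0.0303030) = √0.0891265 = 0.298541
z = (z1 − z2)/SE = (0.161387 − 0.775299) / 0.298541 = -0.613912 / 0.298541 = -2.056

-2.056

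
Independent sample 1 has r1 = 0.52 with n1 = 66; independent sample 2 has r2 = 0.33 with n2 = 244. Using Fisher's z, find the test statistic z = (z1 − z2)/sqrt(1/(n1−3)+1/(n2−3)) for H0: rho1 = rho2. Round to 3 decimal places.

Fisher z-transforms: z1 = atanh(0.52) = 0.576340, z2 = atanh(0.33) = 0.342828; difference d = 0.233512
Var(d) = 1/63 + 1/241 = 0.0158730 + 0.0041494 = 0.0200224
z = d/√Var(d) = 0.233512 / √0.0200224 = 0.233512 / 0.141501 = 1.650

1.650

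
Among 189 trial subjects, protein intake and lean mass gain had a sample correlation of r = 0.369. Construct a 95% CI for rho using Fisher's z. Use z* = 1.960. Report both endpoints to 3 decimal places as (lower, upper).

Fisher z: z_r = atanh(r) = ½·ln((1+0.369)/(1−0.369)) = 0.387265
SE(z) = 1/√(n−3) = 1/√186 = 0.073324
95% ⇒ z* = 1.960; margin = 1.960·0.073324 = 0.143715
CI on z-scale: (0.243550, 0.530980)
Back-transform: tanh(0.243550) = 0.238846, tanh(0.530980) = 0.486130

(0.239, 0.486)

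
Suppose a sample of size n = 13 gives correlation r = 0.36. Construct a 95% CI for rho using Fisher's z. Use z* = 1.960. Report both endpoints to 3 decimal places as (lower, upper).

(-0.238, 0.760)

z_r = atanh(0.36) = 0.376886;  SE = 1/√(n−3) = 1/√10 = 0.316228
z-limits: 0.376886 ± 1.960·0.316228 = 0.376886 ± 0.619807 = [-0.242921, 0.996693]
ρ-limits: (tanh -0.242921, tanh 0.996693) = (-0.238, 0.760)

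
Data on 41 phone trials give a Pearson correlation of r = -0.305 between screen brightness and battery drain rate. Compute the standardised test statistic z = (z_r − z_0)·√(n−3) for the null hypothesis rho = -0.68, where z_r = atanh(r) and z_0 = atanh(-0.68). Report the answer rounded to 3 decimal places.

z_r = atanh(-0.305) = -0.315023,  z_0 = atanh(-0.68) = -0.829114
SE = 1/√(n−3) = 1/√38 = 0.162221
z = (z_r − z_0)/SE = (-0.315023 − (-0.829114)) / 0.162221 = 0.514091 / 0.162221 = 3.169

3.169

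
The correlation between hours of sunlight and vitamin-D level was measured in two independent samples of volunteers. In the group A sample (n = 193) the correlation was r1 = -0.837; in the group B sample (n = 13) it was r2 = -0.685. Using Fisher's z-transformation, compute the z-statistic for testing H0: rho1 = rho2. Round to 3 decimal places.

-1.148

Fisher z-transforms: z1 = atanh(-0.837) = -1.211069, z2 = atanh(-0.685) = -0.838474; difference d = -0.372595
Var(d) = 1/190 + 1/10 = 0.0052632 + 0.1000000 = 0.1052632
z = d/√Var(d) = -0.372595 / √0.1052632 = -0.372595 / 0.324443 = -1.148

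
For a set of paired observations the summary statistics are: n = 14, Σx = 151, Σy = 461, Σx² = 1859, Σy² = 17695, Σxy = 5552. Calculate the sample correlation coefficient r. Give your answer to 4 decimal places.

Numerator: nΣxy − (Σx)(Σy) = 14·5552 − (151)(461) = 8117
Denominator: √[(nΣx²−(Σx)²)(nΣy²−(Σy)²)]
  nΣx²−(Σx)² = 14·1859 − 22801 = 3225;  nΣy²−(Σy)² = 14·17695 − 212521 = 35209
  √(3225·35209) = √113549025 = 10655.9385
r = 8117 / 10655.9385 = 0.7617

0.7617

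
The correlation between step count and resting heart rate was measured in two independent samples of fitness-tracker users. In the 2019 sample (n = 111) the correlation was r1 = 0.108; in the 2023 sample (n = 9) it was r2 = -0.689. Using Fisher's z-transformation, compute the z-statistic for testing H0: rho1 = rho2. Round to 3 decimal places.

Fisher z-transforms: z1 = atanh(0.108) = 0.108423, z2 = atanh(-0.689) = -0.846050; difference d = 0.954473
Var(d) = 1/108 + 1/6 = 0.0092593 + 0.1666667 = 0.1759260
z = d/√Var(d) = 0.954473 / √0.1759260 = 0.954473 / 0.419435 = 2.276

2.276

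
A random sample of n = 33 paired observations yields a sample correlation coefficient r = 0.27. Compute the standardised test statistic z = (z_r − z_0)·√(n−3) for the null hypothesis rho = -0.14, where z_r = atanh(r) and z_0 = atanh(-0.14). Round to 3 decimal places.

2.288

Fisher z: atanh(0.27) = 0.276864, atanh(-0.14) = -0.140926
z = (z_r − z_0)·√(n−3) = (0.276864 − (-0.140926))·√30 = 0.417790 · 5.477226 = 2.288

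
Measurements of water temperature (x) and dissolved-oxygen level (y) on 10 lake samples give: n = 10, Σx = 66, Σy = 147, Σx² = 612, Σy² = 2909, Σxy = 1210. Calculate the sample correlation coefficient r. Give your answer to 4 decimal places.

S_xy = nΣxy − ΣxΣy = 10·1210 − 66·147 = 12100 − 9702 = 2398
S_xx = nΣx² − (Σx)² = 10·612 − 66² = 6120 − 4356 = 1764
S_yy = nΣy² − (Σy)² = 10·2909 − 147² = 29090 − 21609 = 7481
r = S_xy / √(S_xx·S_yy) = 2398 / √(1764·7481) = 2398 / √13196484 = 2398 / 3632.6965 = 0.6601

0.6601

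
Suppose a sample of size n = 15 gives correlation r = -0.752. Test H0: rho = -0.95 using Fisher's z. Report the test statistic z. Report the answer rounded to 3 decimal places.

2.959

z_r = atanh(-0.752) = -0.977542,  z_0 = atanh(-0.95) = -1.831781
SE = 1/√(n−3) = 1/√12 = 0.288675
z = (z_r − z_0)/SE = (-0.977542 − (-1.831781)) / 0.288675 = 0.854239 / 0.288675 = 2.959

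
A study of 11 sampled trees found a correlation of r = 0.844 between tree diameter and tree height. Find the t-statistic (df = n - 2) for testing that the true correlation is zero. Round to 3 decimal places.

4.721

t = r·√(n−2) / √(1−r²) with r = 0.844, n = 11
  = 0.844·√9 / √(1 − 0.712336)
  = 0.844·3.000000 / 0.536343
  = 2.532000 / 0.536343 = 4.721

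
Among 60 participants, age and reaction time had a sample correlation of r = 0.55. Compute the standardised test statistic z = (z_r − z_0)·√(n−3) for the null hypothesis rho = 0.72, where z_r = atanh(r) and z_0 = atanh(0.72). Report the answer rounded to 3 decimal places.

z_r = atanh(0.55) = 0.618381,  z_0 = atanh(0.72) = 0.907645
SE = 1/√(n−3) = 1/√57 = 0.132453
z = (z_r − z_0)/SE = (0.618381 − 0.907645) / 0.132453 = -0.289264 / 0.132453 = -2.184

-2.184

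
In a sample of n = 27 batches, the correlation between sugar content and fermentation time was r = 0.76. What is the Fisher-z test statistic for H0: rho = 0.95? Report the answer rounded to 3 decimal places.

z_r = atanh(0.76) = 0.996215,  z_0 = atanh(0.95) = 1.831781
SE = 1/√(n−3) = 1/√24 = 0.204124
z = (z_r − z_0)/SE = (0.996215 − 1.831781) / 0.204124 = -0.835566 / 0.204124 = -4.093

-4.093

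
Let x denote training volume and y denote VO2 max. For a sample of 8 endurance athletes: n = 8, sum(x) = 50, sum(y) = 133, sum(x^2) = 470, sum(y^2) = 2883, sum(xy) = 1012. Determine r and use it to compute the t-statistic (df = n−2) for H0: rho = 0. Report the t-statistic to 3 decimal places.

Numerator: nΣxy − (Σx)(Σy) = 8·1012 − (50)(133) = 1446
Denominator: √[(nΣx²−(Σx)²)(nΣy²−(Σy)²)]
  nΣx²−(Σx)² = 8·470 − 2500 = 1260;  nΣy²−(Σy)² = 8·2883 − 17689 = 5375
  √(1260·5375) = √6772500 = 2602.4027
r = 1446 / 2602.4027 = 0.5556
t = r·√(n−2)/√(1−r²) = 0.5556·√6 / √(1−0.308691) = 1.360937 / 0.831450 = 1.637

1.637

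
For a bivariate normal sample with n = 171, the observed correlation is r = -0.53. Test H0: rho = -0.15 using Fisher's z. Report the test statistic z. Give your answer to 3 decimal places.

z_r = atanh(-0.53) = -0.590145,  z_0 = atanh(-0.15) = -0.151140
SE = 1/√(n−3) = 1/√168 = 0.077152
z = (z_r − z_0)/SE = (-0.590145 − (-0.151140)) / 0.077152 = -0.439005 / 0.077152 = -5.690

-5.690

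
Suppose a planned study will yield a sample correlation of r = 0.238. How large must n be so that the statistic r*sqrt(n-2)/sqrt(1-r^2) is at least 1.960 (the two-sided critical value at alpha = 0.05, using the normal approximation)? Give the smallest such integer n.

r√(n−2)/√(1−r²) ≥ 1.960  ⇔  n−2 ≥ (1.960)²·(1−r²)/r²
(1−r²)/r² = (1−0.056644)/0.056644 = 16.6541
n ≥ 2 + 3.8416·16.6541 = 2 + 63.9784 = 65.9784
⌈65.9784⌉ = 66

66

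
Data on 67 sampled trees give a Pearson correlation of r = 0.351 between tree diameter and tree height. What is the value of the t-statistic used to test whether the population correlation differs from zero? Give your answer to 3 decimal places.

3.022

t = r·√(n−2) / √(1−r²) with r = 0.351, n = 67
  = 0.351·√65 / √(1 − 0.123201)
  = 0.351·8.062258 / 0.936375
  = 2.829853 / 0.936375 = 3.022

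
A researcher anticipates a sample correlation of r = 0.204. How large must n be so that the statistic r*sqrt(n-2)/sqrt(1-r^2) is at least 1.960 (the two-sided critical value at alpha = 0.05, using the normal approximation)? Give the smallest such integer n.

r√(n−2)/√(1−r²) ≥ 1.960  ⇔  n−2 ≥ (1.960)²·(1−r²)/r²
(1−r²)/r² = (1−0.041616)/0.041616 = 23.0292
n ≥ 2 + 3.8416·23.0292 = 2 + 88.4690 = 90.4690
⌈90.4690⌉ = 91

91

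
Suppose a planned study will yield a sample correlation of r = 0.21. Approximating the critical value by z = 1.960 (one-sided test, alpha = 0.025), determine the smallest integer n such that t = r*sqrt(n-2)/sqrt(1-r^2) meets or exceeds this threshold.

Need r·√(n−2)/√(1−r²) ≥ 1.960
√(n−2) ≥ 1.960·√(1−0.0441) / 0.21 = 1.960·0.977701 / 0.21 = 9.1252
n−2 ≥ 83.2693  ⇒  n ≥ 85.2693
Smallest integer n = 86

86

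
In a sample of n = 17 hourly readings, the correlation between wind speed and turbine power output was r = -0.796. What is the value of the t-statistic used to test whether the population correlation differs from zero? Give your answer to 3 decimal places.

-5.093

t = r·√(n−2) / √(1−r²) with r = -0.796, n = 17
  = -0.796·√15 / √(1 − 0.633616)
  = -0.796·3.872983 / 0.605297
  = -3.082894 / 0.605297 = -5.093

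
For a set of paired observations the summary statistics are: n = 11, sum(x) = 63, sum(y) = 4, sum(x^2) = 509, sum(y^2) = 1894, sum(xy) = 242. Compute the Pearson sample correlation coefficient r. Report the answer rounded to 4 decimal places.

0.4137

S_xy = nΣxy − ΣxΣy = 11·242 − 63·4 = 2662 − 252 = 2410
S_xx = nΣx² − (Σx)² = 11·509 − 63² = 5599 − 3969 = 1630
S_yy = nΣy² − (Σy)² = 11·1894 − 4² = 20834 − 16 = 20818
r = S_xy / √(S_xx·S_yy) = 2410 / √(1630·20818) = 2410 / √33933340 = 2410 / 5825.2330 = 0.4137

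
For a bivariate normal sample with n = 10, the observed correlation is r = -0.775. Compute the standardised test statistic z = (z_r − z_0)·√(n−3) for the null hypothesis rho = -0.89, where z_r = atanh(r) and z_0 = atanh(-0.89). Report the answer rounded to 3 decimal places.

1.030

z_r = atanh(-0.775) = -1.032728,  z_0 = atanh(-0.89) = -1.421926
SE = 1/√(n−3) = 1/√7 = 0.377964
z = (z_r − z_0)/SE = (-1.032728 − (-1.421926)) / 0.377964 = 0.389198 / 0.377964 = 1.030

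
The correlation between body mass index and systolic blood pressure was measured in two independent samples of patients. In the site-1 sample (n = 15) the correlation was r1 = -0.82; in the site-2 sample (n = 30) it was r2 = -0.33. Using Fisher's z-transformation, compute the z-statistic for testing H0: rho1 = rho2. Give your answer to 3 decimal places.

z1 = atanh(-0.82) = -1.156817,  z2 = atanh(-0.33) = -0.342828
SE = √(1/(n1−3) + 1/(n2−3)) = √(1/12 + 1/27) = √(0.0833333 + 0.0370370) = √0.1203703 = 0.346944
z = (z1 − z2)/SE = (-1.156817 − (-0.342828)) / 0.346944 = -0.813989 / 0.346944 = -2.346

-2.346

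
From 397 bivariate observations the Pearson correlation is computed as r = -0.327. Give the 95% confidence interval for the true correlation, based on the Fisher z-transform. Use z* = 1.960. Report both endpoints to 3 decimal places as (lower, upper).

(-0.412, -0.236)

Fisher z: z_r = atanh(r) = ½·ln((1+(-0.327))/(1−(-0.327))) = -0.339465
SE(z) = 1/√(n−3) = 1/√394 = 0.050379
95% ⇒ z* = 1.960; margin = 1.960·0.050379 = 0.098743
CI on z-scale: (-0.438208, -0.240722)
Back-transform: tanh(-0.438208) = -0.412158, tanh(-0.240722) = -0.236178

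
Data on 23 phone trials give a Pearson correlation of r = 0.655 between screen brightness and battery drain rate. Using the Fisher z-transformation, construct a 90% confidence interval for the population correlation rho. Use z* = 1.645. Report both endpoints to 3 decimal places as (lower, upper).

Fisher z: z_r = atanh(r) = ½·ln((1+0.655)/(1−0.655)) = 0.784006
SE(z) = 1/√(n−3) = 1/√20 = 0.223607
90% ⇒ z* = 1.645; margin = 1.645·0.223607 = 0.367834
CI on z-scale: (0.416172, 1.151840)
Back-transform: tanh(0.416172) = 0.393701, tanh(1.151840) = 0.818363

(0.394, 0.818)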